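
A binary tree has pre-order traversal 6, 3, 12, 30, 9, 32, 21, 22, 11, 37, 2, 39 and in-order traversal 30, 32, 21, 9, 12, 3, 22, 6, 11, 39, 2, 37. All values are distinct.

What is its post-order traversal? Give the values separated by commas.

The first element of pre-order is the root; it splits in-order into left and right subtrees.
Root 6: left subtree has 7 nodes {30, 32, 21, 9, 12, 3, 22}, right has 4 {11, 39, 2, 37}.
  Root 3: left subtree has 5 nodes {30, 32, 21, 9, 12}, right has 1 {22}.
    Root 12: left subtree has 4 nodes {30, 32, 21, 9}, right has 0 { }.
      Root 30: left subtree has 0 nodes { }, right has 3 {32, 21, 9}.
        Root 9: left subtree has 2 nodes {32, 21}, right has 0 { }.
          Root 32: left subtree has 0 nodes { }, right has 1 {21}.
  Root 11: left subtree has 0 nodes { }, right has 3 {39, 2, 37}.
    Root 37: left subtree has 2 nodes {39, 2}, right has 0 { }.
      Root 2: left subtree has 1 node {39}, right has 0 { }.

21, 32, 9, 30, 12, 22, 3, 39, 2, 37, 11, 6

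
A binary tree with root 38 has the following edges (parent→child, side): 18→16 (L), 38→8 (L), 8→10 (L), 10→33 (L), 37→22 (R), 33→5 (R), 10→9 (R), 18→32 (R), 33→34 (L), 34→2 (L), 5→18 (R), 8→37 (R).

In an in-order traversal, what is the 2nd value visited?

34

In-order visits the left subtree, then the node, then the right subtree.
At 38: go left to 8.
  At 8: go left to 10.
    At 10: go left to 33.
      At 33: go left to 34.
        At 34: go left to 2.
          2 is a leaf — visit 2.
        Visit 34.
        At 34: no right child.
      Visit 33.
      At 33: go right to 5.
        At 5: no left child.
        Visit 5.
        At 5: go right to 18.
          At 18: go left to 16.
            16 is a leaf — visit 16.
          Visit 18.
          At 18: go right to 32.
            32 is a leaf — visit 32.
    Visit 10.
    At 10: go right to 9.
      9 is a leaf — visit 9.
  Visit 8.
  At 8: go right to 37.
    At 37: no left child.
    Visit 37.
    At 37: go right to 22.
      22 is a leaf — visit 22.
Visit 38.
At 38: no right child.
Full in-order sequence: 2, 34, 33, 5, 16, 18, 32, 10, 9, 8, 37, 22, 38.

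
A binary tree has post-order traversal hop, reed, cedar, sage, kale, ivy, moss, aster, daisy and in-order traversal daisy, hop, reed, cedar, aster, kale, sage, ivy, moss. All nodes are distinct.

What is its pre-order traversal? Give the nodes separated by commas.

The last element of post-order is the root; it splits in-order into left and right subtrees.
Root daisy: left subtree has 0 nodes { }, right has 8 {hop, reed, cedar, aster, kale, sage, ivy, moss}.
  Root aster: left subtree has 3 nodes {hop, reed, cedar}, right has 4 {kale, sage, ivy, moss}.
    Root cedar: left subtree has 2 nodes {hop, reed}, right has 0 { }.
      Root reed: left subtree has 1 node {hop}, right has 0 { }.
    Root moss: left subtree has 3 nodes {kale, sage, ivy}, right has 0 { }.
      Root ivy: left subtree has 2 nodes {kale, sage}, right has 0 { }.
        Root kale: left subtree has 0 nodes { }, right has 1 {sage}.

daisy, aster, cedar, reed, hop, moss, ivy, kale, sage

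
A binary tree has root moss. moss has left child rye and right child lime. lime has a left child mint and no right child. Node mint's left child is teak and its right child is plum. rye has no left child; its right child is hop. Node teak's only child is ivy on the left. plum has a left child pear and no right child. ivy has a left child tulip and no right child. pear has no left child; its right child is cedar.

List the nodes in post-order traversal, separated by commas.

Post-order visits the left subtree, then the right subtree, then the node.
At moss: go left to rye.
  At rye: no left child.
  At rye: go right to hop.
    hop is a leaf — visit hop.
  Visit rye.
At moss: go right to lime.
  At lime: go left to mint.
    At mint: go left to teak.
      At teak: go left to ivy.
        At ivy: go left to tulip.
          tulip is a leaf — visit tulip.
        At ivy: no right child.
        Visit ivy.
      At teak: no right child.
      Visit teak.
    At mint: go right to plum.
      At plum: go left to pear.
        At pear: no left child.
        At pear: go right to cedar.
          cedar is a leaf — visit cedar.
        Visit pear.
      At plum: no right child.
      Visit plum.
    Visit mint.
  At lime: no right child.
  Visit lime.
Visit moss.

hop, rye, tulip, ivy, teak, cedar, pear, plum, mint, lime, moss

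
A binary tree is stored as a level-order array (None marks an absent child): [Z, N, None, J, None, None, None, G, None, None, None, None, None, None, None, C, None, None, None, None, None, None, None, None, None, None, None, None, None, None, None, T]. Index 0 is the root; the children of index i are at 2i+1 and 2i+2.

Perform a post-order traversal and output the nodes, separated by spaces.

T C G J N Z

Post-order visits the left subtree, then the right subtree, then the node.
At Z: go left to N.
  At N: go left to J.
    At J: go left to G.
      At G: go left to C.
        At C: go left to T.
          T is a leaf — visit T.
        At C: no right child.
        Visit C.
      At G: no right child.
      Visit G.
    At J: no right child.
    Visit J.
  At N: no right child.
  Visit N.
At Z: no right child.
Visit Z.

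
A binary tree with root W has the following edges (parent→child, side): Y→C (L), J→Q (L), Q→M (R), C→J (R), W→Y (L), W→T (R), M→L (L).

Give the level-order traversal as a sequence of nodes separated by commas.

Level-order visits nodes level by level from the root, left to right within each level.
Level 0: W
Level 1: Y, T
Level 2: C
Level 3: J
Level 4: Q
Level 5: M
Level 6: L

W, Y, T, C, J, Q, M, L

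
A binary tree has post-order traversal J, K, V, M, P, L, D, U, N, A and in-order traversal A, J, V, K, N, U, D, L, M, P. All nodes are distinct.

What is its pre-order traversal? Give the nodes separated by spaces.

The last element of post-order is the root; it splits in-order into left and right subtrees.
Root A: left subtree has 0 nodes { }, right has 9 {J, V, K, N, U, D, L, M, P}.
  Root N: left subtree has 3 nodes {J, V, K}, right has 5 {U, D, L, M, P}.
    Root V: left subtree has 1 node {J}, right has 1 {K}.
    Root U: left subtree has 0 nodes { }, right has 4 {D, L, M, P}.
      Root D: left subtree has 0 nodes { }, right has 3 {L, M, P}.
        Root L: left subtree has 0 nodes { }, right has 2 {M, P}.
          Root P: left subtree has 1 node {M}, right has 0 { }.

A N V J K U D L P M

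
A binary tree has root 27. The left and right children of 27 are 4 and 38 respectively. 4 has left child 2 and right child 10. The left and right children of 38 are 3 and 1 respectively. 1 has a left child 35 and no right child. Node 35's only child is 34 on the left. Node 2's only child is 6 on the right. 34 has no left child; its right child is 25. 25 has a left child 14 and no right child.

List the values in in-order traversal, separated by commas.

2, 6, 4, 10, 27, 3, 38, 34, 14, 25, 35, 1

In-order visits the left subtree, then the node, then the right subtree.
At 27: go left to 4.
  At 4: go left to 2.
    At 2: no left child.
    Visit 2.
    At 2: go right to 6.
      6 is a leaf — visit 6.
  Visit 4.
  At 4: go right to 10.
    10 is a leaf — visit 10.
Visit 27.
At 27: go right to 38.
  At 38: go left to 3.
    3 is a leaf — visit 3.
  Visit 38.
  At 38: go right to 1.
    At 1: go left to 35.
      At 35: go left to 34.
        At 34: no left child.
        Visit 34.
        At 34: go right to 25.
          At 25: go left to 14.
            14 is a leaf — visit 14.
          Visit 25.
          At 25: no right child.
      Visit 35.
      At 35: no right child.
    Visit 1.
    At 1: no right child.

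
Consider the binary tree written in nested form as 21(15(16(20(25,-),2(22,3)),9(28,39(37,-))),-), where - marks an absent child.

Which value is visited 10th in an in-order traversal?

37

In-order visits the left subtree, then the node, then the right subtree.
At 21: go left to 15.
  At 15: go left to 16.
    At 16: go left to 20.
      At 20: go left to 25.
        25 is a leaf — visit 25.
      Visit 20.
      At 20: no right child.
    Visit 16.
    At 16: go right to 2.
      At 2: go left to 22.
        22 is a leaf — visit 22.
      Visit 2.
      At 2: go right to 3.
        3 is a leaf — visit 3.
  Visit 15.
  At 15: go right to 9.
    At 9: go left to 28.
      28 is a leaf — visit 28.
    Visit 9.
    At 9: go right to 39.
      At 39: go left to 37.
        37 is a leaf — visit 37.
      Visit 39.
      At 39: no right child.
Visit 21.
At 21: no right child.
Full in-order sequence: 25, 20, 16, 22, 2, 3, 15, 28, 9, 37, 39, 21.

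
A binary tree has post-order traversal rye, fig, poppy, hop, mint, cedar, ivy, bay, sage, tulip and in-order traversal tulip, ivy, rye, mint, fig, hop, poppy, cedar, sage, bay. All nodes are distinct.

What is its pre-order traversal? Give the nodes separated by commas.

The last element of post-order is the root; it splits in-order into left and right subtrees.
Root tulip: left subtree has 0 nodes { }, right has 9 {ivy, rye, mint, fig, hop, poppy, cedar, sage, bay}.
  Root sage: left subtree has 7 nodes {ivy, rye, mint, fig, hop, poppy, cedar}, right has 1 {bay}.
    Root ivy: left subtree has 0 nodes { }, right has 6 {rye, mint, fig, hop, poppy, cedar}.
      Root cedar: left subtree has 5 nodes {rye, mint, fig, hop, poppy}, right has 0 { }.
        Root mint: left subtree has 1 node {rye}, right has 3 {fig, hop, poppy}.
          Root hop: left subtree has 1 node {fig}, right has 1 {poppy}.

tulip, sage, ivy, cedar, mint, rye, hop, fig, poppy, bay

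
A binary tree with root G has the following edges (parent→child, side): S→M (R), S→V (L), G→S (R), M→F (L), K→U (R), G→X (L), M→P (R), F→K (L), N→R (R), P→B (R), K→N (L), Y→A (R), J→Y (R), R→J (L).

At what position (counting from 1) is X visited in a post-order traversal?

Post-order visits the left subtree, then the right subtree, then the node.
At G: go left to X.
  X is a leaf — visit X.
At G: go right to S.
  At S: go left to V.
    V is a leaf — visit V.
  At S: go right to M.
    At M: go left to F.
      At F: go left to K.
        At K: go left to N.
          At N: no left child.
          At N: go right to R.
            At R: go left to J.
              At J: no left child.
              At J: go right to Y.
                At Y: no left child.
                At Y: go right to A.
                  A is a leaf — visit A.
                Visit Y.
              Visit J.
            At R: no right child.
            Visit R.
          Visit N.
        At K: go right to U.
          U is a leaf — visit U.
        Visit K.
      At F: no right child.
      Visit F.
    At M: go right to P.
      At P: no left child.
      At P: go right to B.
        B is a leaf — visit B.
      Visit P.
    Visit M.
  Visit S.
Visit G.
Full post-order sequence: X, V, A, Y, J, R, N, U, K, F, B, P, M, S, G.

1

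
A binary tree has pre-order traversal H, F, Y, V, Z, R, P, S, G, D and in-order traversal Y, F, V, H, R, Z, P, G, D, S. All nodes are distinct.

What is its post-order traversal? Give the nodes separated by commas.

Y, V, F, R, D, G, S, P, Z, H

The first element of pre-order is the root; it splits in-order into left and right subtrees.
Root H: left subtree has 3 nodes {Y, F, V}, right has 6 {R, Z, P, G, D, S}.
  Root F: left subtree has 1 node {Y}, right has 1 {V}.
  Root Z: left subtree has 1 node {R}, right has 4 {P, G, D, S}.
    Root P: left subtree has 0 nodes { }, right has 3 {G, D, S}.
      Root S: left subtree has 2 nodes {G, D}, right has 0 { }.
        Root G: left subtree has 0 nodes { }, right has 1 {D}.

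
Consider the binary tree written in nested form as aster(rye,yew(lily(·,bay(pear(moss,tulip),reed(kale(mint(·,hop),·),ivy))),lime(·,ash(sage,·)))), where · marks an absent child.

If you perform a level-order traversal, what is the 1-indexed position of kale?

Level-order visits nodes level by level from the root, left to right within each level.
Level 0: aster
Level 1: rye, yew
Level 2: lily, lime
Level 3: bay, ash
Level 4: pear, reed, sage
Level 5: moss, tulip, kale, ivy
Level 6: mint
Level 7: hop
Full level-order sequence: aster, rye, yew, lily, lime, bay, ash, pear, reed, sage, moss, tulip, kale, ivy, mint, hop.

13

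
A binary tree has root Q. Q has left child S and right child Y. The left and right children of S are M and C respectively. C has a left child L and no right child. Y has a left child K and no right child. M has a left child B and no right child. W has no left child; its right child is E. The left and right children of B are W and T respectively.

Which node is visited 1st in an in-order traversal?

W

In-order visits the left subtree, then the node, then the right subtree.
At Q: go left to S.
  At S: go left to M.
    At M: go left to B.
      At B: go left to W.
        At W: no left child.
        Visit W.
        At W: go right to E.
          E is a leaf — visit E.
      Visit B.
      At B: go right to T.
        T is a leaf — visit T.
    Visit M.
    At M: no right child.
  Visit S.
  At S: go right to C.
    At C: go left to L.
      L is a leaf — visit L.
    Visit C.
    At C: no right child.
Visit Q.
At Q: go right to Y.
  At Y: go left to K.
    K is a leaf — visit K.
  Visit Y.
  At Y: no right child.
Full in-order sequence: W, E, B, T, M, S, L, C, Q, K, Y.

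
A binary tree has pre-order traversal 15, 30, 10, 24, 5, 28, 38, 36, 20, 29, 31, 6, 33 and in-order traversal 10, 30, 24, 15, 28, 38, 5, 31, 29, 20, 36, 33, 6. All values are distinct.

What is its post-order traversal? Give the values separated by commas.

The first element of pre-order is the root; it splits in-order into left and right subtrees.
Root 15: left subtree has 3 nodes {10, 30, 24}, right has 9 {28, 38, 5, 31, 29, 20, 36, 33, 6}.
  Root 30: left subtree has 1 node {10}, right has 1 {24}.
  Root 5: left subtree has 2 nodes {28, 38}, right has 6 {31, 29, 20, 36, 33, 6}.
    Root 28: left subtree has 0 nodes { }, right has 1 {38}.
    Root 36: left subtree has 3 nodes {31, 29, 20}, right has 2 {33, 6}.
      Root 20: left subtree has 2 nodes {31, 29}, right has 0 { }.
        Root 29: left subtree has 1 node {31}, right has 0 { }.
      Root 6: left subtree has 1 node {33}, right has 0 { }.

10, 24, 30, 38, 28, 31, 29, 20, 33, 6, 36, 5, 15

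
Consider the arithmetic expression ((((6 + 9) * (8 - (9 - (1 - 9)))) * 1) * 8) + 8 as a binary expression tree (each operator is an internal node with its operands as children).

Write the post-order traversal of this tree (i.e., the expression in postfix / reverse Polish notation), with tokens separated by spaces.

6 9 + 8 9 1 9 - - - * 1 * 8 * 8 +

Post-order on an expression tree gives postfix notation: for each operator, emit left operand, right operand, then the operator.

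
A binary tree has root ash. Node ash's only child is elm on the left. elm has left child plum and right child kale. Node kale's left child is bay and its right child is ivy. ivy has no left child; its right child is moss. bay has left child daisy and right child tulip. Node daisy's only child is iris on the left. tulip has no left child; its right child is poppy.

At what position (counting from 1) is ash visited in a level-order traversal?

1

Level-order visits nodes level by level from the root, left to right within each level.
Level 0: ash
Level 1: elm
Level 2: plum, kale
Level 3: bay, ivy
Level 4: daisy, tulip, moss
Level 5: iris, poppy
Full level-order sequence: ash, elm, plum, kale, bay, ivy, daisy, tulip, moss, iris, poppy.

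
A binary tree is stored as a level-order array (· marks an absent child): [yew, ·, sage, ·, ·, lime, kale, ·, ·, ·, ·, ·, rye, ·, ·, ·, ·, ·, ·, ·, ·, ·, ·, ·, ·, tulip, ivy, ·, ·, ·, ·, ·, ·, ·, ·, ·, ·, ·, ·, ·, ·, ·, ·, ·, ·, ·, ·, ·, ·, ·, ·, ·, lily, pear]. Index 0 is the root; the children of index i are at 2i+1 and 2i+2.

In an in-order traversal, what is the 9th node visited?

In-order visits the left subtree, then the node, then the right subtree.
At yew: no left child.
Visit yew.
At yew: go right to sage.
  At sage: go left to lime.
    At lime: no left child.
    Visit lime.
    At lime: go right to rye.
      At rye: go left to tulip.
        At tulip: no left child.
        Visit tulip.
        At tulip: go right to lily.
          lily is a leaf — visit lily.
      Visit rye.
      At rye: go right to ivy.
        At ivy: go left to pear.
          pear is a leaf — visit pear.
        Visit ivy.
        At ivy: no right child.
  Visit sage.
  At sage: go right to kale.
    kale is a leaf — visit kale.
Full in-order sequence: yew, lime, tulip, lily, rye, pear, ivy, sage, kale.

kale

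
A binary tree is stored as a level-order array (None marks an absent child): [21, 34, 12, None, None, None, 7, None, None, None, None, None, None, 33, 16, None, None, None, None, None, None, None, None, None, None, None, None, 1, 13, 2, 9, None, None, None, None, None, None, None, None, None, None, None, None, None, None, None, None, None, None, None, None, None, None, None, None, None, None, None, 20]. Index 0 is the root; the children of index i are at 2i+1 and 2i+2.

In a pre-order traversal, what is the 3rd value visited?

Pre-order visits the node, then its left subtree, then its right subtree.
Visit 21.
At 21: go left to 34.
  34 is a leaf — visit 34.
At 21: go right to 12.
  Visit 12.
  At 12: no left child.
  At 12: go right to 7.
    Visit 7.
    At 7: go left to 33.
      Visit 33.
      At 33: go left to 1.
        1 is a leaf — visit 1.
      At 33: go right to 13.
        Visit 13.
        At 13: no left child.
        At 13: go right to 20.
          20 is a leaf — visit 20.
    At 7: go right to 16.
      Visit 16.
      At 16: go left to 2.
        2 is a leaf — visit 2.
      At 16: go right to 9.
        9 is a leaf — visit 9.
Full pre-order sequence: 21, 34, 12, 7, 33, 1, 13, 20, 16, 2, 9.

12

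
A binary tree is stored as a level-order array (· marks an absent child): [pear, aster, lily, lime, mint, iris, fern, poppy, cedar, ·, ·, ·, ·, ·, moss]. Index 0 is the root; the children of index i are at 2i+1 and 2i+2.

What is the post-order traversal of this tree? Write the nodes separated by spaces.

Post-order visits the left subtree, then the right subtree, then the node.
At pear: go left to aster.
  At aster: go left to lime.
    At lime: go left to poppy.
      poppy is a leaf — visit poppy.
    At lime: go right to cedar.
      cedar is a leaf — visit cedar.
    Visit lime.
  At aster: go right to mint.
    mint is a leaf — visit mint.
  Visit aster.
At pear: go right to lily.
  At lily: go left to iris.
    iris is a leaf — visit iris.
  At lily: go right to fern.
    At fern: no left child.
    At fern: go right to moss.
      moss is a leaf — visit moss.
    Visit fern.
  Visit lily.
Visit pear.

poppy cedar lime mint aster iris moss fern lily pear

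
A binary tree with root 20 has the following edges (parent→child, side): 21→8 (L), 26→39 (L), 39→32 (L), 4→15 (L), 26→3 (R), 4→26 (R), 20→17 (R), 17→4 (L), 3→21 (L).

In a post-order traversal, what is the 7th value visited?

26

Post-order visits the left subtree, then the right subtree, then the node.
At 20: no left child.
At 20: go right to 17.
  At 17: go left to 4.
    At 4: go left to 15.
      15 is a leaf — visit 15.
    At 4: go right to 26.
      At 26: go left to 39.
        At 39: go left to 32.
          32 is a leaf — visit 32.
        At 39: no right child.
        Visit 39.
      At 26: go right to 3.
        At 3: go left to 21.
          At 21: go left to 8.
            8 is a leaf — visit 8.
          At 21: no right child.
          Visit 21.
        At 3: no right child.
        Visit 3.
      Visit 26.
    Visit 4.
  At 17: no right child.
  Visit 17.
Visit 20.
Full post-order sequence: 15, 32, 39, 8, 21, 3, 26, 4, 17, 20.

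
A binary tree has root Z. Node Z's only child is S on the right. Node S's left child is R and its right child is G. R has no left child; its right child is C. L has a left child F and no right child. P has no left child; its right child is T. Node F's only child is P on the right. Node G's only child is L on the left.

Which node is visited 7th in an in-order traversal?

T

In-order visits the left subtree, then the node, then the right subtree.
At Z: no left child.
Visit Z.
At Z: go right to S.
  At S: go left to R.
    At R: no left child.
    Visit R.
    At R: go right to C.
      C is a leaf — visit C.
  Visit S.
  At S: go right to G.
    At G: go left to L.
      At L: go left to F.
        At F: no left child.
        Visit F.
        At F: go right to P.
          At P: no left child.
          Visit P.
          At P: go right to T.
            T is a leaf — visit T.
      Visit L.
      At L: no right child.
    Visit G.
    At G: no right child.
Full in-order sequence: Z, R, C, S, F, P, T, L, G.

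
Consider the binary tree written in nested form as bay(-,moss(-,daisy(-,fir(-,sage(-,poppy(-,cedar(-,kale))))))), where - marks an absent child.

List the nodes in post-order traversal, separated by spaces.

kale cedar poppy sage fir daisy moss bay

Post-order visits the left subtree, then the right subtree, then the node.
At bay: no left child.
At bay: go right to moss.
  At moss: no left child.
  At moss: go right to daisy.
    At daisy: no left child.
    At daisy: go right to fir.
      At fir: no left child.
      At fir: go right to sage.
        At sage: no left child.
        At sage: go right to poppy.
          At poppy: no left child.
          At poppy: go right to cedar.
            At cedar: no left child.
            At cedar: go right to kale.
              kale is a leaf — visit kale.
            Visit cedar.
          Visit poppy.
        Visit sage.
      Visit fir.
    Visit daisy.
  Visit moss.
Visit bay.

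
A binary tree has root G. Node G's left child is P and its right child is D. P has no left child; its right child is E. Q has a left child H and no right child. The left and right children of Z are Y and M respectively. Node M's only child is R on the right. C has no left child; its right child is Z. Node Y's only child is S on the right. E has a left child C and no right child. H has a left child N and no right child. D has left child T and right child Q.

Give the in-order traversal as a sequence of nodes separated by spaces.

In-order visits the left subtree, then the node, then the right subtree.
At G: go left to P.
  At P: no left child.
  Visit P.
  At P: go right to E.
    At E: go left to C.
      At C: no left child.
      Visit C.
      At C: go right to Z.
        At Z: go left to Y.
          At Y: no left child.
          Visit Y.
          At Y: go right to S.
            S is a leaf — visit S.
        Visit Z.
        At Z: go right to M.
          At M: no left child.
          Visit M.
          At M: go right to R.
            R is a leaf — visit R.
    Visit E.
    At E: no right child.
Visit G.
At G: go right to D.
  At D: go left to T.
    T is a leaf — visit T.
  Visit D.
  At D: go right to Q.
    At Q: go left to H.
      At H: go left to N.
        N is a leaf — visit N.
      Visit H.
      At H: no right child.
    Visit Q.
    At Q: no right child.

P C Y S Z M R E G T D N H Q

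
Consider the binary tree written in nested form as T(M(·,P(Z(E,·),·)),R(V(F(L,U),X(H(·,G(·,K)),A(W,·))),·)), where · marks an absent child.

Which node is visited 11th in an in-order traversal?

G

In-order visits the left subtree, then the node, then the right subtree.
At T: go left to M.
  At M: no left child.
  Visit M.
  At M: go right to P.
    At P: go left to Z.
      At Z: go left to E.
        E is a leaf — visit E.
      Visit Z.
      At Z: no right child.
    Visit P.
    At P: no right child.
Visit T.
At T: go right to R.
  At R: go left to V.
    At V: go left to F.
      At F: go left to L.
        L is a leaf — visit L.
      Visit F.
      At F: go right to U.
        U is a leaf — visit U.
    Visit V.
    At V: go right to X.
      At X: go left to H.
        At H: no left child.
        Visit H.
        At H: go right to G.
          At G: no left child.
          Visit G.
          At G: go right to K.
            K is a leaf — visit K.
      Visit X.
      At X: go right to A.
        At A: go left to W.
          W is a leaf — visit W.
        Visit A.
        At A: no right child.
  Visit R.
  At R: no right child.
Full in-order sequence: M, E, Z, P, T, L, F, U, V, H, G, K, X, W, A, R.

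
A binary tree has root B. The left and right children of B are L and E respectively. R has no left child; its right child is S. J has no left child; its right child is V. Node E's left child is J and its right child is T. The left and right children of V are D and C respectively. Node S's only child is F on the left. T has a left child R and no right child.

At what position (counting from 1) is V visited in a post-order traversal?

4

Post-order visits the left subtree, then the right subtree, then the node.
At B: go left to L.
  L is a leaf — visit L.
At B: go right to E.
  At E: go left to J.
    At J: no left child.
    At J: go right to V.
      At V: go left to D.
        D is a leaf — visit D.
      At V: go right to C.
        C is a leaf — visit C.
      Visit V.
    Visit J.
  At E: go right to T.
    At T: go left to R.
      At R: no left child.
      At R: go right to S.
        At S: go left to F.
          F is a leaf — visit F.
        At S: no right child.
        Visit S.
      Visit R.
    At T: no right child.
    Visit T.
  Visit E.
Visit B.
Full post-order sequence: L, D, C, V, J, F, S, R, T, E, B.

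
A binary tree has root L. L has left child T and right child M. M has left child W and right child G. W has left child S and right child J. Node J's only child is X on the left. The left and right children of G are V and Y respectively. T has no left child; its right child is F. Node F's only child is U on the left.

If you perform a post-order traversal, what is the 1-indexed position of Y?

9

Post-order visits the left subtree, then the right subtree, then the node.
At L: go left to T.
  At T: no left child.
  At T: go right to F.
    At F: go left to U.
      U is a leaf — visit U.
    At F: no right child.
    Visit F.
  Visit T.
At L: go right to M.
  At M: go left to W.
    At W: go left to S.
      S is a leaf — visit S.
    At W: go right to J.
      At J: go left to X.
        X is a leaf — visit X.
      At J: no right child.
      Visit J.
    Visit W.
  At M: go right to G.
    At G: go left to V.
      V is a leaf — visit V.
    At G: go right to Y.
      Y is a leaf — visit Y.
    Visit G.
  Visit M.
Visit L.
Full post-order sequence: U, F, T, S, X, J, W, V, Y, G, M, L.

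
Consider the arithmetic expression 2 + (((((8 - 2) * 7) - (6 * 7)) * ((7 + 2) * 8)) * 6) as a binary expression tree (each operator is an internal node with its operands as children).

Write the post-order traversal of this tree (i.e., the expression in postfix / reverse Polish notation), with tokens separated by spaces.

2 8 2 - 7 * 6 7 * - 7 2 + 8 * * 6 * +

Post-order on an expression tree gives postfix notation: for each operator, emit left operand, right operand, then the operator.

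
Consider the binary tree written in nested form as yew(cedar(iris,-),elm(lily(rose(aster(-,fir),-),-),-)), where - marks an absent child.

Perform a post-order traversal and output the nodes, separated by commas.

Post-order visits the left subtree, then the right subtree, then the node.
At yew: go left to cedar.
  At cedar: go left to iris.
    iris is a leaf — visit iris.
  At cedar: no right child.
  Visit cedar.
At yew: go right to elm.
  At elm: go left to lily.
    At lily: go left to rose.
      At rose: go left to aster.
        At aster: no left child.
        At aster: go right to fir.
          fir is a leaf — visit fir.
        Visit aster.
      At rose: no right child.
      Visit rose.
    At lily: no right child.
    Visit lily.
  At elm: no right child.
  Visit elm.
Visit yew.

iris, cedar, fir, aster, rose, lily, elm, yew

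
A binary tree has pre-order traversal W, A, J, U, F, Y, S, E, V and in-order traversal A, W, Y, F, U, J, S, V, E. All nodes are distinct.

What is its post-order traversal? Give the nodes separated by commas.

The first element of pre-order is the root; it splits in-order into left and right subtrees.
Root W: left subtree has 1 node {A}, right has 7 {Y, F, U, J, S, V, E}.
  Root J: left subtree has 3 nodes {Y, F, U}, right has 3 {S, V, E}.
    Root U: left subtree has 2 nodes {Y, F}, right has 0 { }.
      Root F: left subtree has 1 node {Y}, right has 0 { }.
    Root S: left subtree has 0 nodes { }, right has 2 {V, E}.
      Root E: left subtree has 1 node {V}, right has 0 { }.

A, Y, F, U, V, E, S, J, W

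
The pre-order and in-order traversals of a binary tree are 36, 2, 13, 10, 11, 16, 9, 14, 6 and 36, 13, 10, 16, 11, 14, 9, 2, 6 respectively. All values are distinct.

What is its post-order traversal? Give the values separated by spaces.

16 14 9 11 10 13 6 2 36

The first element of pre-order is the root; it splits in-order into left and right subtrees.
Root 36: left subtree has 0 nodes { }, right has 8 {13, 10, 16, 11, 14, 9, 2, 6}.
  Root 2: left subtree has 6 nodes {13, 10, 16, 11, 14, 9}, right has 1 {6}.
    Root 13: left subtree has 0 nodes { }, right has 5 {10, 16, 11, 14, 9}.
      Root 10: left subtree has 0 nodes { }, right has 4 {16, 11, 14, 9}.
        Root 11: left subtree has 1 node {16}, right has 2 {14, 9}.
          Root 9: left subtree has 1 node {14}, right has 0 { }.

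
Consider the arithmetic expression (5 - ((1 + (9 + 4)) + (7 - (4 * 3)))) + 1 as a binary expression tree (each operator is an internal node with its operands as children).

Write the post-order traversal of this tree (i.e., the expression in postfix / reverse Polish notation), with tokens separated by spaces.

Post-order on an expression tree gives postfix notation: for each operator, emit left operand, right operand, then the operator.

5 1 9 4 + + 7 4 3 * - + - 1 +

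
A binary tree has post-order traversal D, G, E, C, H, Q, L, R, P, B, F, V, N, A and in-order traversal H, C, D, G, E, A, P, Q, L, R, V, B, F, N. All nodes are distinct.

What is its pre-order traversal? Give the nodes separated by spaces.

The last element of post-order is the root; it splits in-order into left and right subtrees.
Root A: left subtree has 5 nodes {H, C, D, G, E}, right has 8 {P, Q, L, R, V, B, F, N}.
  Root H: left subtree has 0 nodes { }, right has 4 {C, D, G, E}.
    Root C: left subtree has 0 nodes { }, right has 3 {D, G, E}.
      Root E: left subtree has 2 nodes {D, G}, right has 0 { }.
        Root G: left subtree has 1 node {D}, right has 0 { }.
  Root N: left subtree has 7 nodes {P, Q, L, R, V, B, F}, right has 0 { }.
    Root V: left subtree has 4 nodes {P, Q, L, R}, right has 2 {B, F}.
      Root P: left subtree has 0 nodes { }, right has 3 {Q, L, R}.
        Root R: left subtree has 2 nodes {Q, L}, right has 0 { }.
          Root L: left subtree has 1 node {Q}, right has 0 { }.
      Root F: left subtree has 1 node {B}, right has 0 { }.

A H C E G D N V P R L Q F B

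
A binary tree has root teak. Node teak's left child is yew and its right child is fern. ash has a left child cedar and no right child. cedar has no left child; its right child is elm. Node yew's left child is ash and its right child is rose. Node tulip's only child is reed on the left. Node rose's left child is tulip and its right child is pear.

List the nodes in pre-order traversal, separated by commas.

Pre-order visits the node, then its left subtree, then its right subtree.
Visit teak.
At teak: go left to yew.
  Visit yew.
  At yew: go left to ash.
    Visit ash.
    At ash: go left to cedar.
      Visit cedar.
      At cedar: no left child.
      At cedar: go right to elm.
        elm is a leaf — visit elm.
    At ash: no right child.
  At yew: go right to rose.
    Visit rose.
    At rose: go left to tulip.
      Visit tulip.
      At tulip: go left to reed.
        reed is a leaf — visit reed.
      At tulip: no right child.
    At rose: go right to pear.
      pear is a leaf — visit pear.
At teak: go right to fern.
  fern is a leaf — visit fern.

teak, yew, ash, cedar, elm, rose, tulip, reed, pear, fern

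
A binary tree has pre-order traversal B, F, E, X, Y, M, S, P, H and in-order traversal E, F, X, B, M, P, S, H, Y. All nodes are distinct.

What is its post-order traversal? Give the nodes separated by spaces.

The first element of pre-order is the root; it splits in-order into left and right subtrees.
Root B: left subtree has 3 nodes {E, F, X}, right has 5 {M, P, S, H, Y}.
  Root F: left subtree has 1 node {E}, right has 1 {X}.
  Root Y: left subtree has 4 nodes {M, P, S, H}, right has 0 { }.
    Root M: left subtree has 0 nodes { }, right has 3 {P, S, H}.
      Root S: left subtree has 1 node {P}, right has 1 {H}.

E X F P H S M Y B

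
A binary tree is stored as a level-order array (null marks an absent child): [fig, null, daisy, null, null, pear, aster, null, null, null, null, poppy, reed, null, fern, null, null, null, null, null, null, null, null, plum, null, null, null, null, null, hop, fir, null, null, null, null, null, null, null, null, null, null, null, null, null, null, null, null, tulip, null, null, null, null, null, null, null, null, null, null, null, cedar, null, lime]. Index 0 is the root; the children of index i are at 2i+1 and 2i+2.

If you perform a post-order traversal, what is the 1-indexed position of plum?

Post-order visits the left subtree, then the right subtree, then the node.
At fig: no left child.
At fig: go right to daisy.
  At daisy: go left to pear.
    At pear: go left to poppy.
      At poppy: go left to plum.
        At plum: go left to tulip.
          tulip is a leaf — visit tulip.
        At plum: no right child.
        Visit plum.
      At poppy: no right child.
      Visit poppy.
    At pear: go right to reed.
      reed is a leaf — visit reed.
    Visit pear.
  At daisy: go right to aster.
    At aster: no left child.
    At aster: go right to fern.
      At fern: go left to hop.
        At hop: go left to cedar.
          cedar is a leaf — visit cedar.
        At hop: no right child.
        Visit hop.
      At fern: go right to fir.
        At fir: go left to lime.
          lime is a leaf — visit lime.
        At fir: no right child.
        Visit fir.
      Visit fern.
    Visit aster.
  Visit daisy.
Visit fig.
Full post-order sequence: tulip, plum, poppy, reed, pear, cedar, hop, lime, fir, fern, aster, daisy, fig.

2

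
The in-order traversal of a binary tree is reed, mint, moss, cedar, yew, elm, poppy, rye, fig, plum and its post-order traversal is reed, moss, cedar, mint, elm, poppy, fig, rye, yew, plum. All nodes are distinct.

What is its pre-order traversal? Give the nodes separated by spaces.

The last element of post-order is the root; it splits in-order into left and right subtrees.
Root plum: left subtree has 9 nodes {reed, mint, moss, cedar, yew, elm, poppy, rye, fig}, right has 0 { }.
  Root yew: left subtree has 4 nodes {reed, mint, moss, cedar}, right has 4 {elm, poppy, rye, fig}.
    Root mint: left subtree has 1 node {reed}, right has 2 {moss, cedar}.
      Root cedar: left subtree has 1 node {moss}, right has 0 { }.
    Root rye: left subtree has 2 nodes {elm, poppy}, right has 1 {fig}.
      Root poppy: left subtree has 1 node {elm}, right has 0 { }.

plum yew mint reed cedar moss rye poppy elm fig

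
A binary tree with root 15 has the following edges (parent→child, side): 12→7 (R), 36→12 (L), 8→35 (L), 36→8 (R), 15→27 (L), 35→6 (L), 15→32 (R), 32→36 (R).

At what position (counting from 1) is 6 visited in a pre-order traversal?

Pre-order visits the node, then its left subtree, then its right subtree.
Visit 15.
At 15: go left to 27.
  27 is a leaf — visit 27.
At 15: go right to 32.
  Visit 32.
  At 32: no left child.
  At 32: go right to 36.
    Visit 36.
    At 36: go left to 12.
      Visit 12.
      At 12: no left child.
      At 12: go right to 7.
        7 is a leaf — visit 7.
    At 36: go right to 8.
      Visit 8.
      At 8: go left to 35.
        Visit 35.
        At 35: go left to 6.
          6 is a leaf — visit 6.
        At 35: no right child.
      At 8: no right child.
Full pre-order sequence: 15, 27, 32, 36, 12, 7, 8, 35, 6.

9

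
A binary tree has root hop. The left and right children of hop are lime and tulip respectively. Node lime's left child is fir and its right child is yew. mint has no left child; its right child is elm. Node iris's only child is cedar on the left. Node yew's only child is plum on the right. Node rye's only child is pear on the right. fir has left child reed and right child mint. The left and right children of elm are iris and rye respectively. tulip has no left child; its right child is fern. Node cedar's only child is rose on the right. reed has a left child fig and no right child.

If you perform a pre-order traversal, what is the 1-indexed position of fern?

Pre-order visits the node, then its left subtree, then its right subtree.
Visit hop.
At hop: go left to lime.
  Visit lime.
  At lime: go left to fir.
    Visit fir.
    At fir: go left to reed.
      Visit reed.
      At reed: go left to fig.
        fig is a leaf — visit fig.
      At reed: no right child.
    At fir: go right to mint.
      Visit mint.
      At mint: no left child.
      At mint: go right to elm.
        Visit elm.
        At elm: go left to iris.
          Visit iris.
          At iris: go left to cedar.
            Visit cedar.
            At cedar: no left child.
            At cedar: go right to rose.
              rose is a leaf — visit rose.
          At iris: no right child.
        At elm: go right to rye.
          Visit rye.
          At rye: no left child.
          At rye: go right to pear.
            pear is a leaf — visit pear.
  At lime: go right to yew.
    Visit yew.
    At yew: no left child.
    At yew: go right to plum.
      plum is a leaf — visit plum.
At hop: go right to tulip.
  Visit tulip.
  At tulip: no left child.
  At tulip: go right to fern.
    fern is a leaf — visit fern.
Full pre-order sequence: hop, lime, fir, reed, fig, mint, elm, iris, cedar, rose, rye, pear, yew, plum, tulip, fern.

16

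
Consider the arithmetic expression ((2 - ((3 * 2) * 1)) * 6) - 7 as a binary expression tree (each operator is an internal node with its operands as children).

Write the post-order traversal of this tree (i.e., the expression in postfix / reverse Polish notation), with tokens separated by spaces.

2 3 2 * 1 * - 6 * 7 -

Post-order on an expression tree gives postfix notation: for each operator, emit left operand, right operand, then the operator.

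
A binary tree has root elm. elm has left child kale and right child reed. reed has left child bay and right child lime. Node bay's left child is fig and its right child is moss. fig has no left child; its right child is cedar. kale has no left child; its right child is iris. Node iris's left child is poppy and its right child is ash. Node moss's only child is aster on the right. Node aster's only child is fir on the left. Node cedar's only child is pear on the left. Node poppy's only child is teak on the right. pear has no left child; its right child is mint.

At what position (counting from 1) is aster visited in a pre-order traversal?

14

Pre-order visits the node, then its left subtree, then its right subtree.
Visit elm.
At elm: go left to kale.
  Visit kale.
  At kale: no left child.
  At kale: go right to iris.
    Visit iris.
    At iris: go left to poppy.
      Visit poppy.
      At poppy: no left child.
      At poppy: go right to teak.
        teak is a leaf — visit teak.
    At iris: go right to ash.
      ash is a leaf — visit ash.
At elm: go right to reed.
  Visit reed.
  At reed: go left to bay.
    Visit bay.
    At bay: go left to fig.
      Visit fig.
      At fig: no left child.
      At fig: go right to cedar.
        Visit cedar.
        At cedar: go left to pear.
          Visit pear.
          At pear: no left child.
          At pear: go right to mint.
            mint is a leaf — visit mint.
        At cedar: no right child.
    At bay: go right to moss.
      Visit moss.
      At moss: no left child.
      At moss: go right to aster.
        Visit aster.
        At aster: go left to fir.
          fir is a leaf — visit fir.
        At aster: no right child.
  At reed: go right to lime.
    lime is a leaf — visit lime.
Full pre-order sequence: elm, kale, iris, poppy, teak, ash, reed, bay, fig, cedar, pear, mint, moss, aster, fir, lime.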